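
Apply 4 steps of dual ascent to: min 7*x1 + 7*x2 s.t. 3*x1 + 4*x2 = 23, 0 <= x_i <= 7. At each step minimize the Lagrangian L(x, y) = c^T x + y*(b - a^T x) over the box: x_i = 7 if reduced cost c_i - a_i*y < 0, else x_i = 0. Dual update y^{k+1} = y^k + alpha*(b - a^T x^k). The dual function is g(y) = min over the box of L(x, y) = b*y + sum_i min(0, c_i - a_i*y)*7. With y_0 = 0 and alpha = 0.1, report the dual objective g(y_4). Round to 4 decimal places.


Dual ascent for LP: min 7*x1 + 7*x2, 3*x1 + 4*x2 = 23, 0 <= x_i <= 7
Step 1: y^k = 0.0, reduced costs: (7.0, 7.0)
  x^k = (0.0, 0.0), subgradient = b - a^T x = 23.0
  y^{k+1} = 0.0 + 0.1*23.0 = 2.3
Step 2: y^k = 2.3, reduced costs: (0.1, -2.2)
  x^k = (0.0, 7.0), subgradient = b - a^T x = -5.0
  y^{k+1} = 2.3 + 0.1*-5.0 = 1.8
Step 3: y^k = 1.8, reduced costs: (1.6, -0.2)
  x^k = (0.0, 7.0), subgradient = b - a^T x = -5.0
  y^{k+1} = 1.8 + 0.1*-5.0 = 1.3
Step 4: y^k = 1.3, reduced costs: (3.1, 1.8)
  x^k = (0.0, 0.0), subgradient = b - a^T x = 23.0
  y^{k+1} = 1.3 + 0.1*23.0 = 3.6
Dual objective at y_4 = 3.6: reduced costs (-3.8, -7.4), box minimizer x = (7.0, 7.0)
g(y_4) = b*y + (c1 - a1*y)*x1 + (c2 - a2*y)*x2 = 23*3.6 + (-3.8)*7.0 + (-7.4)*7.0 = 82.8 - 26.6 - 51.8 = 4.4


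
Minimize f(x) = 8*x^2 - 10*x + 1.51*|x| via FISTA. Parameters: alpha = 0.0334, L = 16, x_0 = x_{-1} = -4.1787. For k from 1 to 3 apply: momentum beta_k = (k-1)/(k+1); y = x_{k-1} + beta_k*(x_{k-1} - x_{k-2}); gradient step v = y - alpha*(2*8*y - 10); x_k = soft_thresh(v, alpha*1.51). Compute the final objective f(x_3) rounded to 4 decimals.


FISTA on f(x) = 8*x^2 - 10*x + 1.51*|x|
L = 16, alpha = 0.0334
Iteration 1: beta = 0.0, y = -4.1787 + 0.0*(-4.1787 + 4.1787) = -4.1787
  grad(y) = -76.8592, v = y - alpha*grad = -1.6116
  prox(v) = soft_thresh(-1.6116, 0.0504) = -1.5612
Iteration 2: beta = 0.3333, y = -1.5612 + 0.3333*(-1.5612 + 4.1787) = -0.6887
  grad(y) = -21.0185, v = y - alpha*grad = 0.0134
  prox(v) = soft_thresh(0.0134, 0.0504) = 0.0
Iteration 3: beta = 0.5, y = 0.0 + 0.5*(0.0 + 1.5612) = 0.7806
  grad(y) = 2.4893, v = y - alpha*grad = 0.6974
  prox(v) = soft_thresh(0.6974, 0.0504) = 0.647
f(x_3) = 8*0.647^2 - 10*0.647 + 1.51*|0.647| = -2.1441


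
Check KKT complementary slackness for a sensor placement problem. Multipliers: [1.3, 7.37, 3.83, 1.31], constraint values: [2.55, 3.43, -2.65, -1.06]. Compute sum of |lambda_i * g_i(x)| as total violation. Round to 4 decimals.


KKT complementary slackness check:
lambda_1 * g_1 = 1.3 * 2.55 = 3.315
lambda_2 * g_2 = 7.37 * 3.43 = 25.2791
lambda_3 * g_3 = 3.83 * -2.65 = -10.1495
lambda_4 * g_4 = 1.31 * -1.06 = -1.3886
Total violation = 3.315 + 25.2791 + 10.1495 + 1.3886 = 40.1322


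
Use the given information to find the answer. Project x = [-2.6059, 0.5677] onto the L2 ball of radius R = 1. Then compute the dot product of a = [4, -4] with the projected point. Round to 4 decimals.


Step 1: Compute ||x|| (intermediates to 6 decimals).
||x|| = sqrt((-2.6059)^2 + 0.5677^2) = 2.66702
Step 2: Project.
Since ||x|| > R, scale = R/||x|| = 1/2.66702 = 0.37495, proj(x) = scale * x
proj(x) = [-0.977082, 0.212859]
Step 3: Dot product.
a^T * proj(x) = 4*(-0.977082) - 4*0.212859 = -4.7598


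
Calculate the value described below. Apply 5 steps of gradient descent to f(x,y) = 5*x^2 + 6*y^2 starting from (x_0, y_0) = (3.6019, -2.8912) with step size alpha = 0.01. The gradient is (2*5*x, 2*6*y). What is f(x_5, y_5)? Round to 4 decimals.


Gradient descent on f(x,y) = 5*x^2 + 6*y^2.
Starting point: (3.6019, -2.8912), alpha = 0.01
Step 1: grad_x = 2*5*3.6019 = 36.019, grad_y = 2*6*-2.8912 = -34.6944
  x_1 = 3.6019 - 0.01*36.019 = 3.2417
  y_1 = -2.8912 - 0.01*-34.6944 = -2.5443
Step 2: grad_x = 2*5*3.2417 = 32.4171, grad_y = 2*6*-2.5443 = -30.5311
  x_2 = 3.2417 - 0.01*32.4171 = 2.9175
  y_2 = -2.5443 - 0.01*-30.5311 = -2.2389
Step 3: grad_x = 2*5*2.9175 = 29.1754, grad_y = 2*6*-2.2389 = -26.8673
  x_3 = 2.9175 - 0.01*29.1754 = 2.6258
  y_3 = -2.2389 - 0.01*-26.8673 = -1.9703
Step 4: grad_x = 2*5*2.6258 = 26.2579, grad_y = 2*6*-1.9703 = -23.6433
  x_4 = 2.6258 - 0.01*26.2579 = 2.3632
  y_4 = -1.9703 - 0.01*-23.6433 = -1.7338
Step 5: grad_x = 2*5*2.3632 = 23.6321, grad_y = 2*6*-1.7338 = -20.8061
  x_5 = 2.3632 - 0.01*23.6321 = 2.1269
  y_5 = -1.7338 - 0.01*-20.8061 = -1.5258
f(2.1269, -1.5258) = 5*2.1269^2 + 6*(-1.5258)^2 = 36.5862


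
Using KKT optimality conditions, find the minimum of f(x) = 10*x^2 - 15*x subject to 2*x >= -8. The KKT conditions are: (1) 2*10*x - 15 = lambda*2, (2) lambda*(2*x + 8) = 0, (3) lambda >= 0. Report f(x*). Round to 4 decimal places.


Step 1: Try lambda = 0 (constraint inactive).
Stationarity: 2*10*x - 15 = 0
x* = 15/(2*10) = 0.75
Check constraint: 2*0.75 = 1.5 >= -8 -- satisfied.
Step 2: Compute optimal value.
f(x*) = 10*0.75^2 - 15*0.75 = -5.625


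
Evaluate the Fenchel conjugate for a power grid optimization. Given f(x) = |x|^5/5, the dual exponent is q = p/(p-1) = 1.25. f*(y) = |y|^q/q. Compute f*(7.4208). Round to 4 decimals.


The conjugate exponent q satisfies 1/p + 1/q = 1.
p = 5, so q = 5/(5 - 1) = 1.25
|y|^q = 7.4208^1.25 = 12.248
f*(7.4208) = 12.248 / 1.25 = 9.7984


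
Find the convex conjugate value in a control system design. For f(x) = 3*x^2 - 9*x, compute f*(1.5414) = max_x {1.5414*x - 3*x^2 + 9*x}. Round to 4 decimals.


f*(y) = sup_x {y*x - a*x^2 - b*x} = sup_x {(y-b)*x - a*x^2}
FOC: (y - b) - 2a*x = 0 => x* = (y - b)/(2a)
x* = (1.5414 + 9)/(2*3) = 1.7569
f*(1.5414) = (y-b)^2/(4a) = (1.5414 + 9)^2/(4*3)
= 111.1211/12 = 9.2601


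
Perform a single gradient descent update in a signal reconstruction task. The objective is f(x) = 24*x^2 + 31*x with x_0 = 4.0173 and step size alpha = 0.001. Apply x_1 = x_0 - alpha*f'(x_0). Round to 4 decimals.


We compute the gradient at x_0 and apply the update.
f'(x) = 48*x + 31
f'(4.0173) = 48*4.0173 + 31 = 223.8304
x_1 = 4.0173 - 0.001*223.8304 = 3.7935


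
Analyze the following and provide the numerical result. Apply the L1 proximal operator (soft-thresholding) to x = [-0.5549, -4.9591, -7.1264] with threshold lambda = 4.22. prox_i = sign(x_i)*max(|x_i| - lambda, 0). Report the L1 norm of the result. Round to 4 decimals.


Soft-thresholding with lambda = 4.22:
prox(-0.5549) = sign(-0.5549)*max(|-0.5549| - 4.22, 0) = 0.0
prox(-4.9591) = sign(-4.9591)*max(|-4.9591| - 4.22, 0) = -0.7391
prox(-7.1264) = sign(-7.1264)*max(|-7.1264| - 4.22, 0) = -2.9064
prox(x) = [0.0, -0.7391, -2.9064]
||prox(x)||_1 = 0.0 + 0.7391 + 2.9064 = 3.6455


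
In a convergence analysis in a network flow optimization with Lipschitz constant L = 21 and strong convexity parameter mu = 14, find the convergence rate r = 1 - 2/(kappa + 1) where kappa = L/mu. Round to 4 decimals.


Step 1: Compute the condition number.
kappa = L/mu = 21/14 = 1.5
Step 2: Compute the convergence rate.
r = 1 - 2/(kappa + 1) = 1 - 2*mu/(L + mu) = (L - mu)/(L + mu) = 7/35 = 0.2


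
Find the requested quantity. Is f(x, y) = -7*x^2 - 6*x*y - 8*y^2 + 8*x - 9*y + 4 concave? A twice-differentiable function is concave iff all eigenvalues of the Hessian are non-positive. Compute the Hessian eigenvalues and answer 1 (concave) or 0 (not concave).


The Hessian of f(x,y) = -7*x^2 - 6*x*y - 8*y^2 + 8*x - 9*y + 4 is:
H = [[-14, -6], [-6, -16]]
Trace = -14 - 16 = -30
Determinant = -14*-16 - (-6)^2 = 188
Discriminant = (-30)^2 - 4*188 = 148.0
Eigenvalues: lambda_1 = -21.0828, lambda_2 = -8.9172
The function is concave.

1


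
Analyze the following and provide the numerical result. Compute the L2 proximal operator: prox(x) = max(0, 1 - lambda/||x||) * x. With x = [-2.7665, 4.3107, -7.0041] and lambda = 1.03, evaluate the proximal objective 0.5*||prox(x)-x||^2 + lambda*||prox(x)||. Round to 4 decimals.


Step 1: Compute ||x||.
||x|| = 8.6772
Step 2: Compute scaling factor.
scale = max(0, 1 - 1.03/8.6772) = 0.8813
Step 3: prox(x) = [-2.4381, 3.799, -6.1727]
||prox(x)|| = 7.6472
Step 4: Proximal objective.
0.5*||prox-x||^2 = 0.5305
lambda*||prox|| = 7.8766
Total = 8.407


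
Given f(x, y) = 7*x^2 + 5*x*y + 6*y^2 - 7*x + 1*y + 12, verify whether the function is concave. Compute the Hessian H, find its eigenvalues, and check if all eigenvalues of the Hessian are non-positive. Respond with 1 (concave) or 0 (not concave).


The Hessian of f(x,y) = 7*x^2 + 5*x*y + 6*y^2 - 7*x + 1*y + 12 is:
H = [[14, 5], [5, 12]]
Trace = 14 + 12 = 26
Determinant = 14*12 - (5)^2 = 143
Discriminant = (26)^2 - 4*143 = 104.0
Eigenvalues: lambda_1 = 7.901, lambda_2 = 18.099
The function is not concave.

0


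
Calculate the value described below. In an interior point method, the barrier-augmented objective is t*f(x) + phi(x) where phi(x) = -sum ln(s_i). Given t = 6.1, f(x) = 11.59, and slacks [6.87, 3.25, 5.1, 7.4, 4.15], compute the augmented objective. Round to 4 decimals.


Step 1: Compute log-barrier.
ln values: [1.9272, 1.1787, 1.6292, 2.0015, 1.4231]
phi = -(1.9272 + 1.1787 + 1.6292 + 2.0015 + 1.4231) = -8.1596
Step 2: Compute augmented objective.
t*f(x) = 6.1*11.59 = 70.699
Total = 70.699 - 8.1596 = 62.5394


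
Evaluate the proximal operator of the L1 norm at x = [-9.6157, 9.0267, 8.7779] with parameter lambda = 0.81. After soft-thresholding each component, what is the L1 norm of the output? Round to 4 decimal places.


Soft-thresholding with lambda = 0.81:
prox(-9.6157) = sign(-9.6157)*max(|-9.6157| - 0.81, 0) = -8.8057
prox(9.0267) = sign(9.0267)*max(|9.0267| - 0.81, 0) = 8.2167
prox(8.7779) = sign(8.7779)*max(|8.7779| - 0.81, 0) = 7.9679
prox(x) = [-8.8057, 8.2167, 7.9679]
||prox(x)||_1 = 8.8057 + 8.2167 + 7.9679 = 24.9903


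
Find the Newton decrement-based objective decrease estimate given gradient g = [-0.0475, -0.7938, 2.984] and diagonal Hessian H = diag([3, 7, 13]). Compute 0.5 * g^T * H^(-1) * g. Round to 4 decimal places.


Step 1: H is diagonal, so H^(-1) * g = [-0.0158, -0.1134, 0.2295].
Step 2: g^T H^(-1) g = sum_i g_i^2 / H_ii
  = (-0.0475)^2/3 + (-0.7938)^2/7 + (2.984)^2/13
  = 0.0008 + 0.09 + 0.6849 = 0.7757
Step 3: Objective decrease = 0.5 * g^T H^(-1) g = 0.3879


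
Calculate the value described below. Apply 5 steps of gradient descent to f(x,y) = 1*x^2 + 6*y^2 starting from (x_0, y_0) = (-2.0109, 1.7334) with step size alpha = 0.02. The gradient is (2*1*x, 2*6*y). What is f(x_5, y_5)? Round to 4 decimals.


Gradient descent on f(x,y) = 1*x^2 + 6*y^2.
Starting point: (-2.0109, 1.7334), alpha = 0.02
Step 1: grad_x = 2*1*-2.0109 = -4.0218, grad_y = 2*6*1.7334 = 20.8008
  x_1 = -2.0109 - 0.02*-4.0218 = -1.9305
  y_1 = 1.7334 - 0.02*20.8008 = 1.3174
Step 2: grad_x = 2*1*-1.9305 = -3.8609, grad_y = 2*6*1.3174 = 15.8086
  x_2 = -1.9305 - 0.02*-3.8609 = -1.8532
  y_2 = 1.3174 - 0.02*15.8086 = 1.0012
Step 3: grad_x = 2*1*-1.8532 = -3.7065, grad_y = 2*6*1.0012 = 12.0145
  x_3 = -1.8532 - 0.02*-3.7065 = -1.7791
  y_3 = 1.0012 - 0.02*12.0145 = 0.7609
Step 4: grad_x = 2*1*-1.7791 = -3.5582, grad_y = 2*6*0.7609 = 9.1311
  x_4 = -1.7791 - 0.02*-3.5582 = -1.708
  y_4 = 0.7609 - 0.02*9.1311 = 0.5783
Step 5: grad_x = 2*1*-1.708 = -3.4159, grad_y = 2*6*0.5783 = 6.9396
  x_5 = -1.708 - 0.02*-3.4159 = -1.6396
  y_5 = 0.5783 - 0.02*6.9396 = 0.4395
f(-1.6396, 0.4395) = 1*(-1.6396)^2 + 6*0.4395^2 = 3.8474


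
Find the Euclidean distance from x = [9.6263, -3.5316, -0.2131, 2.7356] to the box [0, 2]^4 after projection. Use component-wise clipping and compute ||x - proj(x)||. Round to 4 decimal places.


Project each component onto [0, 2].
clip(9.6263) = 2.0, clip(-3.5316) = 0.0, clip(-0.2131) = 0.0, clip(2.7356) = 2.0
Projection = [2.0, 0.0, 0.0, 2.0]
Squared diffs: [58.1605, 12.4722, 0.0454, 0.5411]
Distance = sqrt(71.2192) = 8.4391


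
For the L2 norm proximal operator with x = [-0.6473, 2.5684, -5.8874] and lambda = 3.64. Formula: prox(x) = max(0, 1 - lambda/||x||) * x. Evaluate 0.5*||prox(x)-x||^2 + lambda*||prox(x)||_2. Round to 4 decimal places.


Step 1: Compute ||x||.
||x|| = 6.4558
Step 2: Compute scaling factor.
scale = max(0, 1 - 3.64/6.4558) = 0.4362
Step 3: prox(x) = [-0.2823, 1.1202, -2.5679]
||prox(x)|| = 2.8158
Step 4: Proximal objective.
0.5*||prox-x||^2 = 6.6248
lambda*||prox|| = 10.2495
Total = 16.8743


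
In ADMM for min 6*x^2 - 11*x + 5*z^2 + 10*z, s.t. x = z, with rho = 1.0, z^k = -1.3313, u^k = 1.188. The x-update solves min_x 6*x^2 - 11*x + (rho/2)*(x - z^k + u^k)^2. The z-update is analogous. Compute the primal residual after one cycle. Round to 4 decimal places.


ADMM iteration with rho = 1.0, z^k = -1.3313, u^k = 1.188
Step 1: x-update.
Minimize 6*x^2 - 11*x + (1.0/2)*(x + 1.3313 + 1.188)^2
FOC: (2*6 + 1.0)*x = 11 + 1.0*(-1.3313 - 1.188)
x^{k+1} = 0.6524
Step 2: z-update.
Minimize 5*z^2 + 10*z + (1.0/2)*(0.6524 - z + 1.188)^2
FOC: (2*5 + 1.0)*z = -10 + 1.0*(0.6524 + 1.188)
z^{k+1} = -0.7418
Step 3: u-update.
u^{k+1} = 1.188 + 0.6524 + 0.7418 = 2.5821
Step 4: Primal residual = |0.6524 + 0.7418| = 1.3941


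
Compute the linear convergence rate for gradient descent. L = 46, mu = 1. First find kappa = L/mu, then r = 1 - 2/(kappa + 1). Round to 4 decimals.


Step 1: Compute the condition number.
kappa = L/mu = 46/1 = 46.0
Step 2: Compute the convergence rate.
r = 1 - 2/(kappa + 1) = 1 - 2*mu/(L + mu) = (L - mu)/(L + mu) = 45/47 = 0.9574


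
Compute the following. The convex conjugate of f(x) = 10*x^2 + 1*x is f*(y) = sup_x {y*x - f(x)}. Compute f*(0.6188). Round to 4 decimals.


f*(y) = sup_x {y*x - a*x^2 - b*x} = sup_x {(y-b)*x - a*x^2}
FOC: (y - b) - 2a*x = 0 => x* = (y - b)/(2a)
x* = (0.6188 - 1)/(2*10) = -0.0191
f*(0.6188) = (y-b)^2/(4a) = (0.6188 - 1)^2/(4*10)
= 0.1453/40 = 0.0036


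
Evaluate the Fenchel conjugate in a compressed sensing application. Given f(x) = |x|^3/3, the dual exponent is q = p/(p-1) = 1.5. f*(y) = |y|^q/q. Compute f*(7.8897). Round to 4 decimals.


The conjugate exponent q satisfies 1/p + 1/q = 1.
p = 3, so q = 3/(3 - 1) = 1.5
|y|^q = 7.8897^1.5 = 22.1611
f*(7.8897) = 22.1611 / 1.5 = 14.774


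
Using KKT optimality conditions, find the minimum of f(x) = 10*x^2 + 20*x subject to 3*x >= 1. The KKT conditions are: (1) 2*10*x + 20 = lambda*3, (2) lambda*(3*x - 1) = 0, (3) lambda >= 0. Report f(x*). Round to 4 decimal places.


Step 1: Try lambda = 0 (constraint inactive).
x_unc = -20/(2*10) = -1.0
Check: 3*-1.0 = -3.0 < 1 -- violated!
Step 2: Constraint must be active: 3*x = 1
x* = 1/3 = 0.3333 (rounded; the exact value 1/3 is used below)
lambda = (2*10*(1/3) + 20)/3 = 8.8889
Step 3: Compute optimal value.
f(x*) = 10*(1/3)^2 + 20*(1/3) = 7.7778


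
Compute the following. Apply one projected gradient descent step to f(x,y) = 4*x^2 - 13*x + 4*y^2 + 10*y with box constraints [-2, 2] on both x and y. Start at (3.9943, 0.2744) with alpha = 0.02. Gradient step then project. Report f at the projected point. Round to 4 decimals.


Step 1: Compute gradient at (3.9943, 0.2744).
grad_x = 2*4*3.9943 - 13 = 18.9544
grad_y = 2*4*0.2744 + 10 = 12.1952
Step 2: Gradient step.
x_raw = 3.9943 - 0.02*18.9544 = 3.6152
y_raw = 0.2744 - 0.02*12.1952 = 0.0305
Step 3: Project onto [-2, 2].
x_proj = clip(3.6152) = 2.0
y_proj = clip(0.0305) = 0.0305
Step 4: Evaluate f.
f(2.0, 0.0305) = -9.6913


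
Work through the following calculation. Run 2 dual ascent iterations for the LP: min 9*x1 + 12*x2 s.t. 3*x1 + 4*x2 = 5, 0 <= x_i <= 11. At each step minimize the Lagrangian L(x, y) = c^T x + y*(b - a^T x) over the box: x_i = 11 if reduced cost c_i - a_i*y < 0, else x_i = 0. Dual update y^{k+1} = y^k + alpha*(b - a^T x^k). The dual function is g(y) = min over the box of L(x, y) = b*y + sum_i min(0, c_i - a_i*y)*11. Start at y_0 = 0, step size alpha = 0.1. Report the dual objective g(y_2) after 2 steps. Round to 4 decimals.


Dual ascent for LP: min 9*x1 + 12*x2, 3*x1 + 4*x2 = 5, 0 <= x_i <= 11
Step 1: y^k = 0.0, reduced costs: (9.0, 12.0)
  x^k = (0.0, 0.0), subgradient = b - a^T x = 5.0
  y^{k+1} = 0.0 + 0.1*5.0 = 0.5
Step 2: y^k = 0.5, reduced costs: (7.5, 10.0)
  x^k = (0.0, 0.0), subgradient = b - a^T x = 5.0
  y^{k+1} = 0.5 + 0.1*5.0 = 1.0
Dual objective at y_2 = 1.0: reduced costs (6.0, 8.0), box minimizer x = (0.0, 0.0)
g(y_2) = b*y + (c1 - a1*y)*x1 + (c2 - a2*y)*x2 = 5*1.0 + 6.0*0.0 + 8.0*0.0 = 5.0 + 0.0 + 0.0 = 5.0


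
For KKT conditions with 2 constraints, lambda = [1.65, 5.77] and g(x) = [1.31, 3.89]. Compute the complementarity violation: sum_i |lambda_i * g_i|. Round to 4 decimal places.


KKT complementary slackness check:
lambda_1 * g_1 = 1.65 * 1.31 = 2.1615
lambda_2 * g_2 = 5.77 * 3.89 = 22.4453
Total violation = 2.1615 + 22.4453 = 24.6068


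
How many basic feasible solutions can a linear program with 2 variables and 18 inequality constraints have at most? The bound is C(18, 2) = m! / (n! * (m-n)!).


Each vertex corresponds to some choice of n active constraints out of m, so the number of vertices is at most C(m, n) = m! / (n!(m-n)!).
m = 18, n = 2
Numerator: 18 * 17
Denominator: 2! = 2
C(18, 2) = 153


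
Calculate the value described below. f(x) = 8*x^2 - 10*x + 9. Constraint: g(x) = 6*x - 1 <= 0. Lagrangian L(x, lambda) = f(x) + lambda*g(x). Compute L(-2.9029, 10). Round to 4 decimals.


Step 1: Evaluate f(x).
f(-2.9029) = 8*(-2.9029)^2 - 10*(-2.9029) + 9 = 105.4436
Step 2: Evaluate g(x).
g(-2.9029) = 6*-2.9029 - 1 = -18.4174
Step 3: Compute Lagrangian.
L = 105.4436 + 10*-18.4174 = -78.7304


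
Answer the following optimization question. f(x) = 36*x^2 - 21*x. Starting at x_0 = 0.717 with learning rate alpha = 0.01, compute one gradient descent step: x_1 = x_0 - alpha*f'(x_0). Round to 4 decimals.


We compute the gradient at x_0 and apply the update.
f'(x) = 72*x - 21
f'(0.717) = 72*0.717 - 21 = 30.624
x_1 = 0.717 - 0.01*30.624 = 0.4108


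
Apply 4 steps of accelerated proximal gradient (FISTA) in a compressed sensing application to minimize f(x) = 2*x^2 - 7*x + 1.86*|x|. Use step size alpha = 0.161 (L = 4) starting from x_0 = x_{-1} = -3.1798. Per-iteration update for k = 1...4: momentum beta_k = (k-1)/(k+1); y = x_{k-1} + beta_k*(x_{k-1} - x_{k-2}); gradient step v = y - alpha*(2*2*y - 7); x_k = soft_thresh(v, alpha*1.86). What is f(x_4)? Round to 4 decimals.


FISTA on f(x) = 2*x^2 - 7*x + 1.86*|x|
L = 4, alpha = 0.161
Iteration 1: beta = 0.0, y = -3.1798 + 0.0*(-3.1798 + 3.1798) = -3.1798
  grad(y) = -19.7192, v = y - alpha*grad = -0.005
  prox(v) = soft_thresh(-0.005, 0.2995) = 0.0
Iteration 2: beta = 0.3333, y = 0.0 + 0.3333*(0.0 + 3.1798) = 1.0599
  grad(y) = -2.7603, v = y - alpha*grad = 1.5043
  prox(v) = soft_thresh(1.5043, 0.2995) = 1.2049
Iteration 3: beta = 0.5, y = 1.2049 + 0.5*(1.2049 - 0.0) = 1.8073
  grad(y) = 0.2293, v = y - alpha*grad = 1.7704
  prox(v) = soft_thresh(1.7704, 0.2995) = 1.4709
Iteration 4: beta = 0.6, y = 1.4709 + 0.6*(1.4709 - 1.2049) = 1.6306
  grad(y) = -0.4777, v = y - alpha*grad = 1.7075
  prox(v) = soft_thresh(1.7075, 0.2995) = 1.408
f(x_4) = 2*1.408^2 - 7*1.408 + 1.86*|1.408| = -3.2722


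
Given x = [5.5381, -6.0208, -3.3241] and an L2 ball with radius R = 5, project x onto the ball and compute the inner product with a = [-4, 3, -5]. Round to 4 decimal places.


Step 1: Compute ||x|| (intermediates to 6 decimals).
||x|| = sqrt(5.5381^2 + (-6.0208)^2 + (-3.3241)^2) = 8.830075
Step 2: Project.
Since ||x|| > R, scale = R/||x|| = 5/8.830075 = 0.566247, proj(x) = scale * x
proj(x) = [3.135933, -3.40926, -1.882262]
Step 3: Dot product.
a^T * proj(x) = -4*3.135933 + 3*(-3.40926) - 5*(-1.882262) = -13.3602


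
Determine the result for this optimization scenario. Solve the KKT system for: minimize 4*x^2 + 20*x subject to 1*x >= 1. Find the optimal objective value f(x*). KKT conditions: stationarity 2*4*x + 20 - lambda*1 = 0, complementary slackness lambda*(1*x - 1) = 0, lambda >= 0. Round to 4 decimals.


Step 1: Try lambda = 0 (constraint inactive).
x_unc = -20/(2*4) = -2.5
Check: 1*-2.5 = -2.5 < 1 -- violated!
Step 2: Constraint must be active: 1*x = 1
x* = 1/1 = 1.0
lambda = (2*4*1.0 + 20)/1 = 28.0
Step 3: Compute optimal value.
f(x*) = 4*1.0^2 + 20*1.0 = 24.0


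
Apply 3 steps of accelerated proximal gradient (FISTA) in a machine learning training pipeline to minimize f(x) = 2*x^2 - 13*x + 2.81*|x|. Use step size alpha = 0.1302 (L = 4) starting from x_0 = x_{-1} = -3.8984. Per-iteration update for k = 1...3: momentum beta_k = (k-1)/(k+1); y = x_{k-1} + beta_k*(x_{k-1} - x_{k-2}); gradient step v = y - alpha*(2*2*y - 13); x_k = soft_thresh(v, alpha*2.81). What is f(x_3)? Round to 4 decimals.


FISTA on f(x) = 2*x^2 - 13*x + 2.81*|x|
L = 4, alpha = 0.1302
Iteration 1: beta = 0.0, y = -3.8984 + 0.0*(-3.8984 + 3.8984) = -3.8984
  grad(y) = -28.5936, v = y - alpha*grad = -0.1755
  prox(v) = soft_thresh(-0.1755, 0.3659) = 0.0
Iteration 2: beta = 0.3333, y = 0.0 + 0.3333*(0.0 + 3.8984) = 1.2995
  grad(y) = -7.8021, v = y - alpha*grad = 2.3153
  prox(v) = soft_thresh(2.3153, 0.3659) = 1.9494
Iteration 3: beta = 0.5, y = 1.9494 + 0.5*(1.9494 - 0.0) = 2.9242
  grad(y) = -1.3033, v = y - alpha*grad = 3.0939
  prox(v) = soft_thresh(3.0939, 0.3659) = 2.728
f(x_3) = 2*2.728^2 - 13*2.728 + 2.81*|2.728| = -12.9144


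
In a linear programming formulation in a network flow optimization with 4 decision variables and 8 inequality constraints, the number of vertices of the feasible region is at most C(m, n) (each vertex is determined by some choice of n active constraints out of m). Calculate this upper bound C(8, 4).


Each vertex corresponds to some choice of n active constraints out of m, so the number of vertices is at most C(m, n) = m! / (n!(m-n)!).
m = 8, n = 4
Numerator: 8 * 7 * 6 * 5
Denominator: 4! = 24
C(8, 4) = 70


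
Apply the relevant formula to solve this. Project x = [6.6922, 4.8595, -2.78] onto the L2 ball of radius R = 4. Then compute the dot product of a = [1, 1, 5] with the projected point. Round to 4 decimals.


Step 1: Compute ||x|| (intermediates to 6 decimals).
||x|| = sqrt(6.6922^2 + 4.8595^2 + (-2.78)^2) = 8.725175
Step 2: Project.
Since ||x|| > R, scale = R/||x|| = 4/8.725175 = 0.458444, proj(x) = scale * x
proj(x) = [3.067999, 2.227809, -1.274474]
Step 3: Dot product.
a^T * proj(x) = 1*3.067999 + 1*2.227809 + 5*(-1.274474) = -1.0766


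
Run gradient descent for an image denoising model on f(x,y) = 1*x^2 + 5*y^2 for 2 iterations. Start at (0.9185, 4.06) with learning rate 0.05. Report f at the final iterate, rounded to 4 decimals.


Gradient descent on f(x,y) = 1*x^2 + 5*y^2.
Starting point: (0.9185, 4.06), alpha = 0.05
Step 1: grad_x = 2*1*0.9185 = 1.837, grad_y = 2*5*4.06 = 40.6
  x_1 = 0.9185 - 0.05*1.837 = 0.8267
  y_1 = 4.06 - 0.05*40.6 = 2.03
Step 2: grad_x = 2*1*0.8267 = 1.6533, grad_y = 2*5*2.03 = 20.3
  x_2 = 0.8267 - 0.05*1.6533 = 0.744
  y_2 = 2.03 - 0.05*20.3 = 1.015
f(0.744, 1.015) = 1*0.744^2 + 5*1.015^2 = 5.7046


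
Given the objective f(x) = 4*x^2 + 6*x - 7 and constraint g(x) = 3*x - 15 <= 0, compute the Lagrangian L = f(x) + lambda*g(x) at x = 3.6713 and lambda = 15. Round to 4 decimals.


Step 1: Evaluate f(x).
f(3.6713) = 4*3.6713^2 + 6*3.6713 - 7 = 68.9416
Step 2: Evaluate g(x).
g(3.6713) = 3*3.6713 - 15 = -3.9861
Step 3: Compute Lagrangian.
L = 68.9416 + 15*-3.9861 = 9.1501


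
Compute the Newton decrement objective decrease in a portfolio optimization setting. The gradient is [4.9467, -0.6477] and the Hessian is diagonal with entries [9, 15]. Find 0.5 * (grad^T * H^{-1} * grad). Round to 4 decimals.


Step 1: H is diagonal, so H^(-1) * g = [0.5496, -0.0432].
Step 2: g^T H^(-1) g = sum_i g_i^2 / H_ii
  = (4.9467)^2/9 + (-0.6477)^2/15
  = 2.7189 + 0.028 = 2.7468
Step 3: Objective decrease = 0.5 * g^T H^(-1) g = 1.3734


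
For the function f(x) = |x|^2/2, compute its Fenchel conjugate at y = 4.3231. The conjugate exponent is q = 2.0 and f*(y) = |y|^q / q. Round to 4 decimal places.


The conjugate exponent q satisfies 1/p + 1/q = 1.
p = 2, so q = 2/(2 - 1) = 2.0
|y|^q = 4.3231^2.0 = 18.6892
f*(4.3231) = 18.6892 / 2.0 = 9.3446


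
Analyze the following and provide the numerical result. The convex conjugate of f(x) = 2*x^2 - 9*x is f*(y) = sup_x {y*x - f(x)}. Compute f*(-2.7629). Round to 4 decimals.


f*(y) = sup_x {y*x - a*x^2 - b*x} = sup_x {(y-b)*x - a*x^2}
FOC: (y - b) - 2a*x = 0 => x* = (y - b)/(2a)
x* = (-2.7629 + 9)/(2*2) = 1.5593
f*(-2.7629) = (y-b)^2/(4a) = (-2.7629 + 9)^2/(4*2)
= 38.9014/8 = 4.8627


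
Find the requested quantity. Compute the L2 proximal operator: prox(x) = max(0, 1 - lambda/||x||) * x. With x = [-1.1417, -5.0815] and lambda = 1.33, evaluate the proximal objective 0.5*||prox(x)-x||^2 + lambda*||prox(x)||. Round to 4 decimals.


Step 1: Compute ||x||.
||x|| = 5.2082
Step 2: Compute scaling factor.
scale = max(0, 1 - 1.33/5.2082) = 0.7446
Step 3: prox(x) = [-0.8501, -3.7838]
||prox(x)|| = 3.8782
Step 4: Proximal objective.
0.5*||prox-x||^2 = 0.8845
lambda*||prox|| = 5.158
Total = 6.0424


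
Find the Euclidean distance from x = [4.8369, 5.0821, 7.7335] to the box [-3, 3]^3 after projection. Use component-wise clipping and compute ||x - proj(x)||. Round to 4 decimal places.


Project each component onto [-3, 3].
clip(4.8369) = 3.0, clip(5.0821) = 3.0, clip(7.7335) = 3.0
Projection = [3.0, 3.0, 3.0]
Squared diffs: [3.3742, 4.3351, 22.406]
Distance = sqrt(30.1153) = 5.4877


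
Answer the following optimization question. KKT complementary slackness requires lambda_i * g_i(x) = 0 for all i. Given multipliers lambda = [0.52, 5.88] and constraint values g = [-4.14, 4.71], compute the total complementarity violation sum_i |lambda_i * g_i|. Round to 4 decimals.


KKT complementary slackness check:
lambda_1 * g_1 = 0.52 * -4.14 = -2.1528
lambda_2 * g_2 = 5.88 * 4.71 = 27.6948
Total violation = 2.1528 + 27.6948 = 29.8476


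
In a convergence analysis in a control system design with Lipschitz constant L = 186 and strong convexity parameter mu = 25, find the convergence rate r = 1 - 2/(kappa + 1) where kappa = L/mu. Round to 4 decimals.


Step 1: Compute the condition number.
kappa = L/mu = 186/25 = 7.44
Step 2: Compute the convergence rate.
r = 1 - 2/(kappa + 1) = 1 - 2*mu/(L + mu) = (L - mu)/(L + mu) = 161/211 = 0.763


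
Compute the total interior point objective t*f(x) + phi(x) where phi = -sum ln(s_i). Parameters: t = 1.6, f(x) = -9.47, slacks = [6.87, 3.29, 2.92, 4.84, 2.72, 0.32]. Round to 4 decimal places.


Step 1: Compute log-barrier.
ln values: [1.9272, 1.1909, 1.0716, 1.5769, 1.0006, -1.1394]
phi = -(1.9272 + 1.1909 + 1.0716 + 1.5769 + 1.0006 - 1.1394) = -5.6277
Step 2: Compute augmented objective.
t*f(x) = 1.6*-9.47 = -15.152
Total = -15.152 - 5.6277 = -20.7797


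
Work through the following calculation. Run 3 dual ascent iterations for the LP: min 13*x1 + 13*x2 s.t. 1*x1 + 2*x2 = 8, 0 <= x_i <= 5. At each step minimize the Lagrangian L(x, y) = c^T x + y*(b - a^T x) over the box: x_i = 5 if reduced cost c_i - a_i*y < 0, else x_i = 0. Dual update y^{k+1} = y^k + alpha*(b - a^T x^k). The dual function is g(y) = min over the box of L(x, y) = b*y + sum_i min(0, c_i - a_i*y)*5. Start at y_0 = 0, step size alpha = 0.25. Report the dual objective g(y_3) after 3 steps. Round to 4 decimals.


Dual ascent for LP: min 13*x1 + 13*x2, 1*x1 + 2*x2 = 8, 0 <= x_i <= 5
Step 1: y^k = 0.0, reduced costs: (13.0, 13.0)
  x^k = (0.0, 0.0), subgradient = b - a^T x = 8.0
  y^{k+1} = 0.0 + 0.25*8.0 = 2.0
Step 2: y^k = 2.0, reduced costs: (11.0, 9.0)
  x^k = (0.0, 0.0), subgradient = b - a^T x = 8.0
  y^{k+1} = 2.0 + 0.25*8.0 = 4.0
Step 3: y^k = 4.0, reduced costs: (9.0, 5.0)
  x^k = (0.0, 0.0), subgradient = b - a^T x = 8.0
  y^{k+1} = 4.0 + 0.25*8.0 = 6.0
Dual objective at y_3 = 6.0: reduced costs (7.0, 1.0), box minimizer x = (0.0, 0.0)
g(y_3) = b*y + (c1 - a1*y)*x1 + (c2 - a2*y)*x2 = 8*6.0 + 7.0*0.0 + 1.0*0.0 = 48.0 + 0.0 + 0.0 = 48.0


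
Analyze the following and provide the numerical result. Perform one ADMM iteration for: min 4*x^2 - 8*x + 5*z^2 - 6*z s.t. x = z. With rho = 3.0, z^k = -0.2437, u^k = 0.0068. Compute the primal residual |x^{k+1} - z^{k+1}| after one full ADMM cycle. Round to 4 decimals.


ADMM iteration with rho = 3.0, z^k = -0.2437, u^k = 0.0068
Step 1: x-update.
Minimize 4*x^2 - 8*x + (3.0/2)*(x + 0.2437 + 0.0068)^2
FOC: (2*4 + 3.0)*x = 8 + 3.0*(-0.2437 - 0.0068)
x^{k+1} = 0.659
Step 2: z-update.
Minimize 5*z^2 - 6*z + (3.0/2)*(0.659 - z + 0.0068)^2
FOC: (2*5 + 3.0)*z = 6 + 3.0*(0.659 + 0.0068)
z^{k+1} = 0.6152
Step 3: u-update.
u^{k+1} = 0.0068 + 0.659 - 0.6152 = 0.0506
Step 4: Primal residual = |0.659 - 0.6152| = 0.0438


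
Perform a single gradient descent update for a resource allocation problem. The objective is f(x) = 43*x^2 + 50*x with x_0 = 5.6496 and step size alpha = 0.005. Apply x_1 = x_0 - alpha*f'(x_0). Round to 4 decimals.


We compute the gradient at x_0 and apply the update.
f'(x) = 86*x + 50
f'(5.6496) = 86*5.6496 + 50 = 535.8656
x_1 = 5.6496 - 0.005*535.8656 = 2.9703


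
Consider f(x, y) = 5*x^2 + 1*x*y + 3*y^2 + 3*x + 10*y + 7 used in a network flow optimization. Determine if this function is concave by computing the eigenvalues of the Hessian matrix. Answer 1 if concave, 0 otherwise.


The Hessian of f(x,y) = 5*x^2 + 1*x*y + 3*y^2 + 3*x + 10*y + 7 is:
H = [[10, 1], [1, 6]]
Trace = 10 + 6 = 16
Determinant = 10*6 - (1)^2 = 59
Discriminant = (16)^2 - 4*59 = 20.0
Eigenvalues: lambda_1 = 5.7639, lambda_2 = 10.2361
The function is not concave.

0


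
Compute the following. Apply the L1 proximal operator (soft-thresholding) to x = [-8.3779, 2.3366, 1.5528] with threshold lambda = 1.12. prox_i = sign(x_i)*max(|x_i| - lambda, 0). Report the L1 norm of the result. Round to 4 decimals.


Soft-thresholding with lambda = 1.12:
prox(-8.3779) = sign(-8.3779)*max(|-8.3779| - 1.12, 0) = -7.2579
prox(2.3366) = sign(2.3366)*max(|2.3366| - 1.12, 0) = 1.2166
prox(1.5528) = sign(1.5528)*max(|1.5528| - 1.12, 0) = 0.4328
prox(x) = [-7.2579, 1.2166, 0.4328]
||prox(x)||_1 = 7.2579 + 1.2166 + 0.4328 = 8.9073


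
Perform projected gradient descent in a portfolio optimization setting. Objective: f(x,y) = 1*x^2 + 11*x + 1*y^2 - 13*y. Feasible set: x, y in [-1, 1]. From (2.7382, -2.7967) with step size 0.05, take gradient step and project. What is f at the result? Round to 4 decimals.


Step 1: Compute gradient at (2.7382, -2.7967).
grad_x = 2*1*2.7382 + 11 = 16.4764
grad_y = 2*1*-2.7967 - 13 = -18.5934
Step 2: Gradient step.
x_raw = 2.7382 - 0.05*16.4764 = 1.9144
y_raw = -2.7967 - 0.05*-18.5934 = -1.867
Step 3: Project onto [-1, 1].
x_proj = clip(1.9144) = 1.0
y_proj = clip(-1.867) = -1.0
Step 4: Evaluate f.
f(1.0, -1.0) = 26.0


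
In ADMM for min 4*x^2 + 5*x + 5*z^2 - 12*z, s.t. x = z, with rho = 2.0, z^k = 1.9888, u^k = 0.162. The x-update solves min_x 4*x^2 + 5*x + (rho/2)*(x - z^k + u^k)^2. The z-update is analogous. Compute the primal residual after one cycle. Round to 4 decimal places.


ADMM iteration with rho = 2.0, z^k = 1.9888, u^k = 0.162
Step 1: x-update.
Minimize 4*x^2 + 5*x + (2.0/2)*(x - 1.9888 + 0.162)^2
FOC: (2*4 + 2.0)*x = -5 + 2.0*(1.9888 - 0.162)
x^{k+1} = -0.1346
Step 2: z-update.
Minimize 5*z^2 - 12*z + (2.0/2)*(-0.1346 - z + 0.162)^2
FOC: (2*5 + 2.0)*z = 12 + 2.0*(-0.1346 + 0.162)
z^{k+1} = 1.0046
Step 3: u-update.
u^{k+1} = 0.162 - 0.1346 - 1.0046 = -0.9772
Step 4: Primal residual = |-0.1346 - 1.0046| = 1.1392


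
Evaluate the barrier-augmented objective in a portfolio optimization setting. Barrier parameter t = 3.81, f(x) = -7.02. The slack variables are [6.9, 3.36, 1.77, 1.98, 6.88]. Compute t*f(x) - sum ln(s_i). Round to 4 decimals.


Step 1: Compute log-barrier.
ln values: [1.9315, 1.2119, 0.571, 0.6831, 1.9286]
phi = -(1.9315 + 1.2119 + 0.571 + 0.6831 + 1.9286) = -6.3262
Step 2: Compute augmented objective.
t*f(x) = 3.81*-7.02 = -26.7462
Total = -26.7462 - 6.3262 = -33.0724


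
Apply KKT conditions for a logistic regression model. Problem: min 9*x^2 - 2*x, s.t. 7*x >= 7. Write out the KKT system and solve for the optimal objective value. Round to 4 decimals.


Step 1: Try lambda = 0 (constraint inactive).
x_unc = 2/(2*9) = 0.1111
Check: 7*0.1111 = 0.7777 < 7 -- violated!
Step 2: Constraint must be active: 7*x = 7
x* = 7/7 = 1.0
lambda = (2*9*1.0 - 2)/7 = 2.2857
Step 3: Compute optimal value.
f(x*) = 9*1.0^2 - 2*1.0 = 7.0


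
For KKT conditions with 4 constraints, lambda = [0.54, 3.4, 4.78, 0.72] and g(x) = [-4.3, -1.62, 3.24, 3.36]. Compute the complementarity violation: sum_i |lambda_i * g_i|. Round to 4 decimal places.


KKT complementary slackness check:
lambda_1 * g_1 = 0.54 * -4.3 = -2.322
lambda_2 * g_2 = 3.4 * -1.62 = -5.508
lambda_3 * g_3 = 4.78 * 3.24 = 15.4872
lambda_4 * g_4 = 0.72 * 3.36 = 2.4192
Total violation = 2.322 + 5.508 + 15.4872 + 2.4192 = 25.7364


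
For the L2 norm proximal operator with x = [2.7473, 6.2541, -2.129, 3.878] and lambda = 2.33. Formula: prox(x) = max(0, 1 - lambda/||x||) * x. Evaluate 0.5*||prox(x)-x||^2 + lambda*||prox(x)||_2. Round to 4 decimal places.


Step 1: Compute ||x||.
||x|| = 8.1384
Step 2: Compute scaling factor.
scale = max(0, 1 - 2.33/8.1384) = 0.7137
Step 3: prox(x) = [1.9608, 4.4636, -1.5195, 2.7677]
||prox(x)|| = 5.8084
Step 4: Proximal objective.
0.5*||prox-x||^2 = 2.7145
lambda*||prox|| = 13.5336
Total = 16.2479


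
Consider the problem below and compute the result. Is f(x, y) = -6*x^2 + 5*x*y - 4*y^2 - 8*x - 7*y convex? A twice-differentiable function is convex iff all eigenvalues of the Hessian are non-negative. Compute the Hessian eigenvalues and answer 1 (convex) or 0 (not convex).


The Hessian of f(x,y) = -6*x^2 + 5*x*y - 4*y^2 - 8*x - 7*y is:
H = [[-12, 5], [5, -8]]
Trace = -12 - 8 = -20
Determinant = -12*-8 - (5)^2 = 71
Discriminant = (-20)^2 - 4*71 = 116.0
Eigenvalues: lambda_1 = -15.3852, lambda_2 = -4.6148
The function is not convex.

0


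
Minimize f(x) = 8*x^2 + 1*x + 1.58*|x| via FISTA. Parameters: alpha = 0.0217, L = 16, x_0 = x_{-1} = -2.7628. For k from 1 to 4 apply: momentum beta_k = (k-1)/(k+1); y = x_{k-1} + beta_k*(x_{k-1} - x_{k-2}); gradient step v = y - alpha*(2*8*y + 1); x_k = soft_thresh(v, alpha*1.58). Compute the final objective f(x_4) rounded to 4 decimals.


FISTA on f(x) = 8*x^2 + 1*x + 1.58*|x|
L = 16, alpha = 0.0217
Iteration 1: beta = 0.0, y = -2.7628 + 0.0*(-2.7628 + 2.7628) = -2.7628
  grad(y) = -43.2048, v = y - alpha*grad = -1.8253
  prox(v) = soft_thresh(-1.8253, 0.0343) = -1.791
Iteration 2: beta = 0.3333, y = -1.791 + 0.3333*(-1.791 + 2.7628) = -1.467
  grad(y) = -22.4724, v = y - alpha*grad = -0.9794
  prox(v) = soft_thresh(-0.9794, 0.0343) = -0.9451
Iteration 3: beta = 0.5, y = -0.9451 + 0.5*(-0.9451 + 1.791) = -0.5221
  grad(y) = -7.3544, v = y - alpha*grad = -0.3626
  prox(v) = soft_thresh(-0.3626, 0.0343) = -0.3283
Iteration 4: beta = 0.6, y = -0.3283 + 0.6*(-0.3283 + 0.9451) = 0.0418
  grad(y) = 1.6691, v = y - alpha*grad = 0.0056
  prox(v) = soft_thresh(0.0056, 0.0343) = 0.0
f(x_4) = 8*0.0^2 + 1*0.0 + 1.58*|0.0| = 0.0


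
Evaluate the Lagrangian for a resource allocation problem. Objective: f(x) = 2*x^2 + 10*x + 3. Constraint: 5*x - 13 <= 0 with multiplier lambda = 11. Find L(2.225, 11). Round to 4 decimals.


Step 1: Evaluate f(x).
f(2.225) = 2*2.225^2 + 10*2.225 + 3 = 35.1513
Step 2: Evaluate g(x).
g(2.225) = 5*2.225 - 13 = -1.875
Step 3: Compute Lagrangian.
L = 35.1513 + 11*-1.875 = 14.5263


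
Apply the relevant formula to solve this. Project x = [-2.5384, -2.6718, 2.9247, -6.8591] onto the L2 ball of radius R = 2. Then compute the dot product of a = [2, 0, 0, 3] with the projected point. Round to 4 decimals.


Step 1: Compute ||x|| (intermediates to 6 decimals).
||x|| = sqrt((-2.5384)^2 + (-2.6718)^2 + 2.9247^2 + (-6.8591)^2) = 8.317639
Step 2: Project.
Since ||x|| > R, scale = R/||x|| = 2/8.317639 = 0.240453, proj(x) = scale * x
proj(x) = [-0.610366, -0.642442, 0.703253, -1.649291]
Step 3: Dot product.
a^T * proj(x) = 2*(-0.610366) + 0*(-0.642442) + 0*0.703253 + 3*(-1.649291) = -6.1686


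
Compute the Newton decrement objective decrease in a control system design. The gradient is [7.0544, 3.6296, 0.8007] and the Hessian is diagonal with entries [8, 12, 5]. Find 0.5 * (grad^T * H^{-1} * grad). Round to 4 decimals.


Step 1: H is diagonal, so H^(-1) * g = [0.8818, 0.3025, 0.1601].
Step 2: g^T H^(-1) g = sum_i g_i^2 / H_ii
  = (7.0544)^2/8 + (3.6296)^2/12 + (0.8007)^2/5
  = 6.2206 + 1.0978 + 0.1282 = 7.4466
Step 3: Objective decrease = 0.5 * g^T H^(-1) g = 3.7233


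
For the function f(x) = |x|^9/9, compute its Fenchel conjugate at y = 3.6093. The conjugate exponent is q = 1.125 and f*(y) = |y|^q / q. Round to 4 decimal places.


The conjugate exponent q satisfies 1/p + 1/q = 1.
p = 9, so q = 9/(9 - 1) = 1.125
|y|^q = 3.6093^1.125 = 4.2374
f*(3.6093) = 4.2374 / 1.125 = 3.7666


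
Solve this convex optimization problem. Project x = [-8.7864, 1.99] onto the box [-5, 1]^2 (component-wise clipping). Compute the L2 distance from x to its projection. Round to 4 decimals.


Project each component onto [-5, 1].
clip(-8.7864) = -5.0, clip(1.99) = 1.0
Projection = [-5.0, 1.0]
Squared diffs: [14.3368, 0.9801]
Distance = sqrt(15.3169) = 3.9137


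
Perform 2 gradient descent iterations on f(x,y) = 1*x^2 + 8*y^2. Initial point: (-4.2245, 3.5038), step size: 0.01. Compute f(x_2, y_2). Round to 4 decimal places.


Gradient descent on f(x,y) = 1*x^2 + 8*y^2.
Starting point: (-4.2245, 3.5038), alpha = 0.01
Step 1: grad_x = 2*1*-4.2245 = -8.449, grad_y = 2*8*3.5038 = 56.0608
  x_1 = -4.2245 - 0.01*-8.449 = -4.14
  y_1 = 3.5038 - 0.01*56.0608 = 2.9432
Step 2: grad_x = 2*1*-4.14 = -8.28, grad_y = 2*8*2.9432 = 47.0911
  x_2 = -4.14 - 0.01*-8.28 = -4.0572
  y_2 = 2.9432 - 0.01*47.0911 = 2.4723
f(-4.0572, 2.4723) = 1*(-4.0572)^2 + 8*2.4723^2 = 65.3583


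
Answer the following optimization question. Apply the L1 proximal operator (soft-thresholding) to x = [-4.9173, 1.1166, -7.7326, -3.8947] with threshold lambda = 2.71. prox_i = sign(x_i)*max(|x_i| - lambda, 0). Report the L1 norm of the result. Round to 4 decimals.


Soft-thresholding with lambda = 2.71:
prox(-4.9173) = sign(-4.9173)*max(|-4.9173| - 2.71, 0) = -2.2073
prox(1.1166) = sign(1.1166)*max(|1.1166| - 2.71, 0) = 0.0
prox(-7.7326) = sign(-7.7326)*max(|-7.7326| - 2.71, 0) = -5.0226
prox(-3.8947) = sign(-3.8947)*max(|-3.8947| - 2.71, 0) = -1.1847
prox(x) = [-2.2073, 0.0, -5.0226, -1.1847]
||prox(x)||_1 = 2.2073 + 0.0 + 5.0226 + 1.1847 = 8.4146


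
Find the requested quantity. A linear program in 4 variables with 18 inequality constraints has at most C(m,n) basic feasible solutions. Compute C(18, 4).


Each vertex corresponds to some choice of n active constraints out of m, so the number of vertices is at most C(m, n) = m! / (n!(m-n)!).
m = 18, n = 4
Numerator: 18 * 17 * 16 * 15
Denominator: 4! = 24
C(18, 4) = 3060


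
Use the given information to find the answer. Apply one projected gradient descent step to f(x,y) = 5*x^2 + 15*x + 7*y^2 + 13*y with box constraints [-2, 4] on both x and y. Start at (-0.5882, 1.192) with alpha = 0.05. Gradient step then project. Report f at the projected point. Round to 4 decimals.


Step 1: Compute gradient at (-0.5882, 1.192).
grad_x = 2*5*-0.5882 + 15 = 9.118
grad_y = 2*7*1.192 + 13 = 29.688
Step 2: Gradient step.
x_raw = -0.5882 - 0.05*9.118 = -1.0441
y_raw = 1.192 - 0.05*29.688 = -0.2924
Step 3: Project onto [-2, 4].
x_proj = clip(-1.0441) = -1.0441
y_proj = clip(-0.2924) = -0.2924
Step 4: Evaluate f.
f(-1.0441, -0.2924) = -13.4135


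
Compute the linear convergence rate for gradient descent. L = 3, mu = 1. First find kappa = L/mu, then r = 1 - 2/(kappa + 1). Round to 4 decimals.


Step 1: Compute the condition number.
kappa = L/mu = 3/1 = 3.0
Step 2: Compute the convergence rate.
r = 1 - 2/(kappa + 1) = 1 - 2*mu/(L + mu) = (L - mu)/(L + mu) = 2/4 = 0.5


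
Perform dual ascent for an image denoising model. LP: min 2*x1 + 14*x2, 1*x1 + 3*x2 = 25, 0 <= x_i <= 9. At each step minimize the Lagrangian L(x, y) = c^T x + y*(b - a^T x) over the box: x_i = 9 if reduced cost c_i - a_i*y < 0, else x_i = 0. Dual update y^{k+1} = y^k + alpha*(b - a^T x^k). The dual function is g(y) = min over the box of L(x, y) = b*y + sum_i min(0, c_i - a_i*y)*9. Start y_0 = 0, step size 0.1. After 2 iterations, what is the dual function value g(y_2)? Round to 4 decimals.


Dual ascent for LP: min 2*x1 + 14*x2, 1*x1 + 3*x2 = 25, 0 <= x_i <= 9
Step 1: y^k = 0.0, reduced costs: (2.0, 14.0)
  x^k = (0.0, 0.0), subgradient = b - a^T x = 25.0
  y^{k+1} = 0.0 + 0.1*25.0 = 2.5
Step 2: y^k = 2.5, reduced costs: (-0.5, 6.5)
  x^k = (9.0, 0.0), subgradient = b - a^T x = 16.0
  y^{k+1} = 2.5 + 0.1*16.0 = 4.1
Dual objective at y_2 = 4.1: reduced costs (-2.1, 1.7), box minimizer x = (9.0, 0.0)
g(y_2) = b*y + (c1 - a1*y)*x1 + (c2 - a2*y)*x2 = 25*4.1 + (-2.1)*9.0 + 1.7*0.0 = 102.5 - 18.9 + 0.0 = 83.6
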